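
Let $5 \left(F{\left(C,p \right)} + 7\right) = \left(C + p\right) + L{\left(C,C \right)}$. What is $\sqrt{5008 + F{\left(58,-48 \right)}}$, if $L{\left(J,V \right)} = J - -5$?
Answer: $\frac{\sqrt{125390}}{5} \approx 70.821$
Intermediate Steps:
$L{\left(J,V \right)} = 5 + J$ ($L{\left(J,V \right)} = J + 5 = 5 + J$)
$F{\left(C,p \right)} = -6 + \frac{p}{5} + \frac{2 C}{5}$ ($F{\left(C,p \right)} = -7 + \frac{\left(C + p\right) + \left(5 + C\right)}{5} = -7 + \frac{5 + p + 2 C}{5} = -7 + \left(1 + \frac{p}{5} + \frac{2 C}{5}\right) = -6 + \frac{p}{5} + \frac{2 C}{5}$)
$\sqrt{5008 + F{\left(58,-48 \right)}} = \sqrt{5008 + \left(-6 + \frac{1}{5} \left(-48\right) + \frac{2}{5} \cdot 58\right)} = \sqrt{5008 - - \frac{38}{5}} = \sqrt{5008 + \frac{38}{5}} = \sqrt{\frac{25078}{5}} = \frac{\sqrt{125390}}{5}$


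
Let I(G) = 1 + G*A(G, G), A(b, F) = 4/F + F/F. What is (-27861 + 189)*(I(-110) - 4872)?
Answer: 137723544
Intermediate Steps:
A(b, F) = 1 + 4/F (A(b, F) = 4/F + 1 = 1 + 4/F)
I(G) = 5 + G (I(G) = 1 + G*((4 + G)/G) = 1 + (4 + G) = 5 + G)
(-27861 + 189)*(I(-110) - 4872) = (-27861 + 189)*((5 - 110) - 4872) = -27672*(-105 - 4872) = -27672*(-4977) = 137723544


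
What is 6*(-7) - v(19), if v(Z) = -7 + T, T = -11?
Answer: -24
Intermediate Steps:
v(Z) = -18 (v(Z) = -7 - 11 = -18)
6*(-7) - v(19) = 6*(-7) - 1*(-18) = -42 + 18 = -24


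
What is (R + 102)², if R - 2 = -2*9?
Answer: 7396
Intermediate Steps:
R = -16 (R = 2 - 2*9 = 2 - 18 = -16)
(R + 102)² = (-16 + 102)² = 86² = 7396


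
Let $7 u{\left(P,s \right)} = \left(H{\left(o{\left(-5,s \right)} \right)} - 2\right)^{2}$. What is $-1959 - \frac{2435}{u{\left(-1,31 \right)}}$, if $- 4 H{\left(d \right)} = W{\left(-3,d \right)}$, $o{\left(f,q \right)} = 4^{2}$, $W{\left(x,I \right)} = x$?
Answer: $- \frac{64339}{5} \approx -12868.0$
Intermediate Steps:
$o{\left(f,q \right)} = 16$
$H{\left(d \right)} = \frac{3}{4}$ ($H{\left(d \right)} = \left(- \frac{1}{4}\right) \left(-3\right) = \frac{3}{4}$)
$u{\left(P,s \right)} = \frac{25}{112}$ ($u{\left(P,s \right)} = \frac{\left(\frac{3}{4} - 2\right)^{2}}{7} = \frac{\left(- \frac{5}{4}\right)^{2}}{7} = \frac{1}{7} \cdot \frac{25}{16} = \frac{25}{112}$)
$-1959 - \frac{2435}{u{\left(-1,31 \right)}} = -1959 - \frac{2435}{\frac{25}{112}} = -1959 - 2435 \cdot \frac{112}{25} = -1959 - \frac{54544}{5} = - \frac{64339}{5}$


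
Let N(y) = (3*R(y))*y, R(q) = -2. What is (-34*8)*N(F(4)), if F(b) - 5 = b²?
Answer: 34272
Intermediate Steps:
F(b) = 5 + b²
N(y) = -6*y (N(y) = (3*(-2))*y = -6*y)
(-34*8)*N(F(4)) = (-34*8)*(-6*(5 + 4²)) = -(-1632)*(5 + 16) = -(-1632)*21 = -272*(-126) = 34272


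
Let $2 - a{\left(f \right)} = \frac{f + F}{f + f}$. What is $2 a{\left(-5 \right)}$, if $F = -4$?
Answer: $\frac{11}{5} \approx 2.2$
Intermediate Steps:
$a{\left(f \right)} = 2 - \frac{-4 + f}{2 f}$ ($a{\left(f \right)} = 2 - \frac{f - 4}{f + f} = 2 - \frac{-4 + f}{2 f}$)
$2 a{\left(-5 \right)} = 2 \left(\frac{3}{2} + \frac{2}{-5}\right) = 2 \left(\frac{3}{2} + 2 \left(- \frac{1}{5}\right)\right) = 2 \left(\frac{3}{2} - \frac{2}{5}\right) = 2 \cdot \frac{11}{10} = \frac{11}{5}$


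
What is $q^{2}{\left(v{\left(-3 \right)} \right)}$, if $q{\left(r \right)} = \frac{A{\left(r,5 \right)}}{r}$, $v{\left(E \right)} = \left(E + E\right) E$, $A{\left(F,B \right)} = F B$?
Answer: $25$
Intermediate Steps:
$A{\left(F,B \right)} = B F$
$v{\left(E \right)} = 2 E^{2}$ ($v{\left(E \right)} = 2 E E = 2 E^{2}$)
$q{\left(r \right)} = 5$ ($q{\left(r \right)} = \frac{5 r}{r} = 5$)
$q^{2}{\left(v{\left(-3 \right)} \right)} = 5^{2} = 25$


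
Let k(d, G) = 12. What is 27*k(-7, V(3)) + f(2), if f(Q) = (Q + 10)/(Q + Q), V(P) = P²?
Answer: 327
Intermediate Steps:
f(Q) = (10 + Q)/(2*Q) (f(Q) = (10 + Q)/((2*Q)) = (10 + Q)*(1/(2*Q)) = (10 + Q)/(2*Q))
27*k(-7, V(3)) + f(2) = 27*12 + (½)*(10 + 2)/2 = 324 + (½)*(½)*12 = 324 + 3 = 327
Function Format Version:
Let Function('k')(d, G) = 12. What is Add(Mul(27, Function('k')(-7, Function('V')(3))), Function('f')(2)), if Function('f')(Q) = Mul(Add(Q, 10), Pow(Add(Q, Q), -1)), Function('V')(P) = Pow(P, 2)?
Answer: 327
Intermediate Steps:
Function('f')(Q) = Mul(Rational(1, 2), Pow(Q, -1), Add(10, Q)) (Function('f')(Q) = Mul(Add(10, Q), Pow(Mul(2, Q), -1)) = Mul(Add(10, Q), Mul(Rational(1, 2), Pow(Q, -1))) = Mul(Rational(1, 2), Pow(Q, -1), Add(10, Q)))
Add(Mul(27, Function('k')(-7, Function('V')(3))), Function('f')(2)) = Add(Mul(27, 12), Mul(Rational(1, 2), Pow(2, -1), Add(10, 2))) = Add(324, Mul(Rational(1, 2), Rational(1, 2), 12)) = Add(324, 3) = 327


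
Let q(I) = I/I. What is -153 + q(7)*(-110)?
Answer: -263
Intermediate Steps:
q(I) = 1
-153 + q(7)*(-110) = -153 + 1*(-110) = -153 - 110 = -263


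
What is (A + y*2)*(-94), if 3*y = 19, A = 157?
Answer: -47846/3 ≈ -15949.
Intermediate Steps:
y = 19/3 (y = (1/3)*19 = 19/3 ≈ 6.3333)
(A + y*2)*(-94) = (157 + (19/3)*2)*(-94) = (157 + 38/3)*(-94) = (509/3)*(-94) = -47846/3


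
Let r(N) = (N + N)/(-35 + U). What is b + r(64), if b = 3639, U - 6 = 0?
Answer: 105403/29 ≈ 3634.6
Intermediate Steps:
U = 6 (U = 6 + 0 = 6)
r(N) = -2*N/29 (r(N) = (N + N)/(-35 + 6) = (2*N)/(-29) = (2*N)*(-1/29) = -2*N/29)
b + r(64) = 3639 - 2/29*64 = 3639 - 128/29 = 105403/29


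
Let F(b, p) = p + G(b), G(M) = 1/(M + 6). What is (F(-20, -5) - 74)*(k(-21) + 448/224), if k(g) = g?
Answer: 21033/14 ≈ 1502.4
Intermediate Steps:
G(M) = 1/(6 + M)
F(b, p) = p + 1/(6 + b)
(F(-20, -5) - 74)*(k(-21) + 448/224) = ((1 - 5*(6 - 20))/(6 - 20) - 74)*(-21 + 448/224) = ((1 - 5*(-14))/(-14) - 74)*(-21 + 448*(1/224)) = (-(1 + 70)/14 - 74)*(-21 + 2) = (-1/14*71 - 74)*(-19) = (-71/14 - 74)*(-19) = -1107/14*(-19) = 21033/14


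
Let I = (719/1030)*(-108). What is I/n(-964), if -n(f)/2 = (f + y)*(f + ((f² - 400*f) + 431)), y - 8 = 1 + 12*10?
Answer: -6471/188402983025 ≈ -3.4347e-8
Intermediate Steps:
y = 129 (y = 8 + (1 + 12*10) = 8 + (1 + 120) = 8 + 121 = 129)
n(f) = -2*(129 + f)*(431 + f² - 399*f) (n(f) = -2*(f + 129)*(f + ((f² - 400*f) + 431)) = -2*(129 + f)*(f + (431 + f² - 400*f)) = -2*(129 + f)*(431 + f² - 399*f))
I = -38826/515 (I = (719*(1/1030))*(-108) = (719/1030)*(-108) = -38826/515 ≈ -75.390)
I/n(-964) = -38826/(515*(-111198 - 2*(-964)³ + 540*(-964)² + 102080*(-964))) = -38826/(515*(-111198 - 2*(-895841344) + 540*929296 - 98405120)) = -38826/(515*(-111198 + 1791682688 + 501819840 - 98405120)) = -38826/515/2194986210 = -38826/515*1/2194986210 = -6471/188402983025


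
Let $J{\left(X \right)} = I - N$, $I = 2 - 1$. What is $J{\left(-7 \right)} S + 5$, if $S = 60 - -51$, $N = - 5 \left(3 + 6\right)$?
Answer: $5111$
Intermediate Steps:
$N = -45$ ($N = \left(-5\right) 9 = -45$)
$S = 111$ ($S = 60 + 51 = 111$)
$I = 1$
$J{\left(X \right)} = 46$ ($J{\left(X \right)} = 1 - -45 = 1 + 45 = 46$)
$J{\left(-7 \right)} S + 5 = 46 \cdot 111 + 5 = 5106 + 5 = 5111$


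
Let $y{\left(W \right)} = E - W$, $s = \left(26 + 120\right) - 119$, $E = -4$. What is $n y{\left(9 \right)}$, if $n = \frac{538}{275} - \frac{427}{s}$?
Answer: $\frac{1337687}{7425} \approx 180.16$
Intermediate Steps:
$s = 27$ ($s = 146 - 119 = 27$)
$y{\left(W \right)} = -4 - W$
$n = - \frac{102899}{7425}$ ($n = \frac{538}{275} - \frac{427}{27} = - \frac{102899}{7425} \approx -13.858$)
$n y{\left(9 \right)} = - \frac{102899 \left(-4 - 9\right)}{7425} = \left(- \frac{102899}{7425}\right) \left(-13\right) = \frac{1337687}{7425}$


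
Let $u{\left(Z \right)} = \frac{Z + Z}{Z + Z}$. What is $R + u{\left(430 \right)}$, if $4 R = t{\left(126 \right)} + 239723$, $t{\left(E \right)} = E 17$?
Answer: $\frac{241869}{4} \approx 60467.0$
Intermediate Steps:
$t{\left(E \right)} = 17 E$
$R = \frac{241865}{4}$ ($R = \frac{17 \cdot 126 + 239723}{4} = \frac{2142 + 239723}{4} = \frac{1}{4} \cdot 241865 = \frac{241865}{4} \approx 60466.0$)
$u{\left(Z \right)} = 1$ ($u{\left(Z \right)} = \frac{2 Z}{2 Z} = 2 Z \frac{1}{2 Z} = 1$)
$R + u{\left(430 \right)} = \frac{241865}{4} + 1 = \frac{241869}{4}$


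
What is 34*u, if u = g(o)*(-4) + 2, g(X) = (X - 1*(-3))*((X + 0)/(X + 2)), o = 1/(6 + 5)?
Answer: 12580/253 ≈ 49.723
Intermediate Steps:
o = 1/11 ≈ 0.090909
g(X) = X*(3 + X)/(2 + X) (g(X) = (X + 3)*(X/(2 + X)) = (3 + X)*(X/(2 + X)) = X*(3 + X)/(2 + X))
u = 370/253 (u = ((3 + 1/11)/(11*(2 + 1/11)))*(-4) + 2 = ((1/11)*(34/11)/(23/11))*(-4) + 2 = ((1/11)*(11/23)*(34/11))*(-4) + 2 = (34/253)*(-4) + 2 = -136/253 + 2 = 370/253 ≈ 1.4625)
34*u = 34*(370/253) = 12580/253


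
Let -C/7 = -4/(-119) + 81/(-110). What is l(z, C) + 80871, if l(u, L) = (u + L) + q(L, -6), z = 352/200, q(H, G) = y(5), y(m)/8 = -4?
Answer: 755907101/9350 ≈ 80846.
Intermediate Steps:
y(m) = -32 (y(m) = 8*(-4) = -32)
q(H, G) = -32
z = 44/25 (z = 352*(1/200) = 44/25 ≈ 1.7600)
C = 9199/1870 (C = -7*(-4/(-119) + 81/(-110)) = -7*(-4*(-1/119) + 81*(-1/110)) = -7*(4/119 - 81/110) = -7*(-9199/13090) = 9199/1870 ≈ 4.9193)
l(u, L) = -32 + L + u (l(u, L) = (u + L) - 32 = (L + u) - 32 = -32 + L + u)
l(z, C) + 80871 = (-32 + 9199/1870 + 44/25) + 80871 = -236749/9350 + 80871 = 755907101/9350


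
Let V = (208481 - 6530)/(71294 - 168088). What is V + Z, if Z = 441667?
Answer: 42750513647/96794 ≈ 4.4167e+5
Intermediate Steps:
V = -201951/96794 (V = 201951/(-96794) = 201951*(-1/96794) = -201951/96794 ≈ -2.0864)
V + Z = -201951/96794 + 441667 = 42750513647/96794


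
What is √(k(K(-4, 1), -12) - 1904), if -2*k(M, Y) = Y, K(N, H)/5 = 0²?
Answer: I*√1898 ≈ 43.566*I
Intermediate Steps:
K(N, H) = 0 (K(N, H) = 5*0² = 5*0 = 0)
k(M, Y) = -Y/2
√(k(K(-4, 1), -12) - 1904) = √(-½*(-12) - 1904) = √(6 - 1904) = √(-1898) = I*√1898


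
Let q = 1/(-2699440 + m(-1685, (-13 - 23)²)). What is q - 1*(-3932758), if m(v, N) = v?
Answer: 10622870952749/2701125 ≈ 3.9328e+6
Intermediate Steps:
q = -1/2701125 (q = 1/(-2699440 - 1685) = 1/(-2701125) = -1/2701125 ≈ -3.7022e-7)
q - 1*(-3932758) = -1/2701125 - 1*(-3932758) = -1/2701125 + 3932758 = 10622870952749/2701125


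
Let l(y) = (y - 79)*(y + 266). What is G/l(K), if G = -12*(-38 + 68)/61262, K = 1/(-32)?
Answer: 20480/73256823921 ≈ 2.7956e-7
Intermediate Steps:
K = -1/32 ≈ -0.031250
l(y) = (-79 + y)*(266 + y)
G = -180/30631 (G = -12*30*(1/61262) = -360*1/61262 = -180/30631 ≈ -0.0058764)
G/l(K) = -180/(30631*(-21014 + (-1/32)**2 + 187*(-1/32))) = -180/(30631*(-21014 + 1/1024 - 187/32)) = -180/(30631*(-21524319/1024)) = -180/30631*(-1024/21524319) = 20480/73256823921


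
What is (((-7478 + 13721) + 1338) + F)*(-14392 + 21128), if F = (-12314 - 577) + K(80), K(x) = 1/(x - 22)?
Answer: -1037273272/29 ≈ -3.5768e+7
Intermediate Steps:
K(x) = 1/(-22 + x)
F = -747677/58 (F = (-12314 - 577) + 1/(-22 + 80) = -12891 + 1/58 = -747677/58 ≈ -12891.)
(((-7478 + 13721) + 1338) + F)*(-14392 + 21128) = (((-7478 + 13721) + 1338) - 747677/58)*(-14392 + 21128) = ((6243 + 1338) - 747677/58)*6736 = (7581 - 747677/58)*6736 = -307979/58*6736 = -1037273272/29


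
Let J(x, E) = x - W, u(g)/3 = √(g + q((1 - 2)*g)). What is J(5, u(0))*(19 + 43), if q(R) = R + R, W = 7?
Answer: -124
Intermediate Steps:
q(R) = 2*R
u(g) = 3*√(-g) (u(g) = 3*√(g + 2*((1 - 2)*g)) = 3*√(g + 2*(-g)) = 3*√(g - 2*g) = 3*√(-g))
J(x, E) = -7 + x (J(x, E) = x - 1*7 = x - 7 = -7 + x)
J(5, u(0))*(19 + 43) = (-7 + 5)*(19 + 43) = -2*62 = -124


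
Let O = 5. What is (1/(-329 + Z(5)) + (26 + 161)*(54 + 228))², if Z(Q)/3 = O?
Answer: 274183094325625/98596 ≈ 2.7809e+9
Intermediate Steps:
Z(Q) = 15 (Z(Q) = 3*5 = 15)
(1/(-329 + Z(5)) + (26 + 161)*(54 + 228))² = (1/(-329 + 15) + (26 + 161)*(54 + 228))² = (1/(-314) + 187*282)² = (-1/314 + 52734)² = (16558475/314)² = 274183094325625/98596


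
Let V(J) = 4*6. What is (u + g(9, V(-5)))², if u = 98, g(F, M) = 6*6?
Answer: 17956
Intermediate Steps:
V(J) = 24
g(F, M) = 36
(u + g(9, V(-5)))² = (98 + 36)² = 134² = 17956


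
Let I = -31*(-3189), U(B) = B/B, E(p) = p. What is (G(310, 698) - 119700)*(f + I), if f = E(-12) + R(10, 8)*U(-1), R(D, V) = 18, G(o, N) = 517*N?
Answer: 23842876590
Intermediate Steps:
U(B) = 1
I = 98859
f = 6 (f = -12 + 18*1 = -12 + 18 = 6)
(G(310, 698) - 119700)*(f + I) = (517*698 - 119700)*(6 + 98859) = (360866 - 119700)*98865 = 241166*98865 = 23842876590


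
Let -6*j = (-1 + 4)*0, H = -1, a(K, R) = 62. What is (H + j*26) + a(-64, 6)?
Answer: 61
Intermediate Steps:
j = 0 (j = -(-1 + 4)*0/6 = -0/2 = -1/6*0 = 0)
(H + j*26) + a(-64, 6) = (-1 + 0*26) + 62 = (-1 + 0) + 62 = -1 + 62 = 61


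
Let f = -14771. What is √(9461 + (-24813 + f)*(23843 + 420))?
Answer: I*√960417131 ≈ 30991.0*I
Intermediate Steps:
√(9461 + (-24813 + f)*(23843 + 420)) = √(9461 + (-24813 - 14771)*(23843 + 420)) = √(9461 - 39584*24263) = √(9461 - 960426592) = √(-960417131) = I*√960417131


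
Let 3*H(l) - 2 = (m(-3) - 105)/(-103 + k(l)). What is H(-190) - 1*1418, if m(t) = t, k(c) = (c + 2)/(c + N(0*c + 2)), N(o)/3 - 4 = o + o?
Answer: -35941696/25365 ≈ -1417.0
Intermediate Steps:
N(o) = 12 + 6*o (N(o) = 12 + 3*(o + o) = 12 + 3*(2*o) = 12 + 6*o)
k(c) = (2 + c)/(24 + c) (k(c) = (c + 2)/(c + (12 + 6*(0*c + 2))) = (2 + c)/(c + (12 + 6*(0 + 2))) = (2 + c)/(c + (12 + 6*2)) = (2 + c)/(c + (12 + 12)) = (2 + c)/(c + 24) = (2 + c)/(24 + c))
H(l) = ⅔ - 36/(-103 + (2 + l)/(24 + l)) (H(l) = ⅔ + ((-3 - 105)/(-103 + (2 + l)/(24 + l)))/3 = ⅔ + (-108/(-103 + (2 + l)/(24 + l)))/3 = ⅔ - 36/(-103 + (2 + l)/(24 + l)))
H(-190) - 1*1418 = 2*(1883 + 78*(-190))/(3*(1235 + 51*(-190))) - 1*1418 = 2*(1883 - 14820)/(3*(1235 - 9690)) - 1418 = (⅔)*(-12937)/(-8455) - 1418 = (⅔)*(-1/8455)*(-12937) - 1418 = 25874/25365 - 1418 = -35941696/25365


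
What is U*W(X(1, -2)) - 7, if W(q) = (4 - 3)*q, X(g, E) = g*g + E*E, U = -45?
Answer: -232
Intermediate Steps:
X(g, E) = E² + g² (X(g, E) = g² + E² = E² + g²)
W(q) = q (W(q) = 1*q = q)
U*W(X(1, -2)) - 7 = -45*((-2)² + 1²) - 7 = -45*(4 + 1) - 7 = -45*5 - 7 = -225 - 7 = -232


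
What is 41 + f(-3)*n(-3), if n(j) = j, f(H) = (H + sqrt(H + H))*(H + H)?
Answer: -13 + 18*I*sqrt(6) ≈ -13.0 + 44.091*I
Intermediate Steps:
f(H) = 2*H*(H + sqrt(2)*sqrt(H)) (f(H) = (H + sqrt(2*H))*(2*H) = (H + sqrt(2)*sqrt(H))*(2*H) = 2*H*(H + sqrt(2)*sqrt(H)))
41 + f(-3)*n(-3) = 41 + (2*(-3)**2 + 2*sqrt(2)*(-3)**(3/2))*(-3) = 41 + (2*9 + 2*sqrt(2)*(-3*I*sqrt(3)))*(-3) = 41 + (18 - 6*I*sqrt(6))*(-3) = 41 + (-54 + 18*I*sqrt(6)) = -13 + 18*I*sqrt(6)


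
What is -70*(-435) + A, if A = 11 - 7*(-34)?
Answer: 30699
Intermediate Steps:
A = 249 (A = 11 + 238 = 249)
-70*(-435) + A = -70*(-435) + 249 = 30450 + 249 = 30699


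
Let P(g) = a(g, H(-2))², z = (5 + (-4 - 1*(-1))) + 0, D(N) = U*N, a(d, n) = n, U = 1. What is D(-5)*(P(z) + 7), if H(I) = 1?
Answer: -40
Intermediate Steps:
D(N) = N (D(N) = 1*N = N)
z = 2 (z = (5 + (-4 + 1)) + 0 = (5 - 3) + 0 = 2 + 0 = 2)
P(g) = 1 (P(g) = 1² = 1)
D(-5)*(P(z) + 7) = -5*(1 + 7) = -5*8 = -40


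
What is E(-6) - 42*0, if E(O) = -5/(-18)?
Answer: 5/18 ≈ 0.27778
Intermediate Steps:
E(O) = 5/18 (E(O) = -5*(-1/18) = 5/18)
E(-6) - 42*0 = 5/18 - 42*0 = 5/18 + 0 = 5/18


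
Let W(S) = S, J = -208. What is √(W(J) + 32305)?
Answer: √32097 ≈ 179.16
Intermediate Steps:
√(W(J) + 32305) = √(-208 + 32305) = √32097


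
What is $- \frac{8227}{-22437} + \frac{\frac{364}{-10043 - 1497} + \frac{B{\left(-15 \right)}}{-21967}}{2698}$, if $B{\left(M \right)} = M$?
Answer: $\frac{703325667222028}{1918197431534835} \approx 0.36666$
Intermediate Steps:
$- \frac{8227}{-22437} + \frac{\frac{364}{-10043 - 1497} + \frac{B{\left(-15 \right)}}{-21967}}{2698} = - \frac{8227}{-22437} + \frac{\frac{364}{-10043 - 1497} - \frac{15}{-21967}}{2698} = \left(-8227\right) \left(- \frac{1}{22437}\right) + \left(\frac{364}{-11540} - - \frac{15}{21967}\right) \frac{1}{2698} = \frac{8227}{22437} + \left(364 \left(- \frac{1}{11540}\right) + \frac{15}{21967}\right) \frac{1}{2698} = \frac{8227}{22437} + \left(- \frac{91}{2885} + \frac{15}{21967}\right) \frac{1}{2698} = \frac{8227}{22437} - \frac{977861}{85492598455} = \frac{703325667222028}{1918197431534835}$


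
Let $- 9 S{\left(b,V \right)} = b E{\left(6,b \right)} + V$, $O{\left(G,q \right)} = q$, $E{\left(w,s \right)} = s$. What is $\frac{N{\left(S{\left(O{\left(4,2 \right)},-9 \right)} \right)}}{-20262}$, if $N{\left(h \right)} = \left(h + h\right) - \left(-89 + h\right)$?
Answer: $- \frac{403}{91179} \approx -0.0044199$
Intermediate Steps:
$S{\left(b,V \right)} = - \frac{V}{9} - \frac{b^{2}}{9}$ ($S{\left(b,V \right)} = - \frac{b b + V}{9} = - \frac{b^{2} + V}{9} = - \frac{V + b^{2}}{9} = - \frac{V}{9} - \frac{b^{2}}{9}$)
$N{\left(h \right)} = 89 + h$ ($N{\left(h \right)} = 2 h - \left(-89 + h\right) = 89 + h$)
$\frac{N{\left(S{\left(O{\left(4,2 \right)},-9 \right)} \right)}}{-20262} = \frac{89 - \left(-1 + \frac{2^{2}}{9}\right)}{-20262} = \left(89 + \left(1 - \frac{4}{9}\right)\right) \left(- \frac{1}{20262}\right) = \left(89 + \frac{5}{9}\right) \left(- \frac{1}{20262}\right) = \frac{806}{9} \left(- \frac{1}{20262}\right) = - \frac{403}{91179}$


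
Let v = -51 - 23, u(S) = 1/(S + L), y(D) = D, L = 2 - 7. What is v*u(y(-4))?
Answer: 74/9 ≈ 8.2222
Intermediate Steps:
L = -5
u(S) = 1/(-5 + S) (u(S) = 1/(S - 5) = 1/(-5 + S))
v = -74
v*u(y(-4)) = -74/(-5 - 4) = -74/(-9) = -74*(-⅑) = 74/9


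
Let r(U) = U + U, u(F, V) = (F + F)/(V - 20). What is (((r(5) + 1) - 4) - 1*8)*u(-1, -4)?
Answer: -1/12 ≈ -0.083333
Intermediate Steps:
u(F, V) = 2*F/(-20 + V) (u(F, V) = (2*F)/(-20 + V) = 2*F/(-20 + V))
r(U) = 2*U
(((r(5) + 1) - 4) - 1*8)*u(-1, -4) = (((2*5 + 1) - 4) - 1*8)*(2*(-1)/(-20 - 4)) = (((10 + 1) - 4) - 8)*(2*(-1)/(-24)) = ((11 - 4) - 8)*(2*(-1)*(-1/24)) = (7 - 8)*(1/12) = -1*1/12 = -1/12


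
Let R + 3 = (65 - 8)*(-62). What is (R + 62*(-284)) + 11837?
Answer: -9308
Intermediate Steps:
R = -3537 (R = -3 + (65 - 8)*(-62) = -3 + 57*(-62) = -3 - 3534 = -3537)
(R + 62*(-284)) + 11837 = (-3537 + 62*(-284)) + 11837 = (-3537 - 17608) + 11837 = -21145 + 11837 = -9308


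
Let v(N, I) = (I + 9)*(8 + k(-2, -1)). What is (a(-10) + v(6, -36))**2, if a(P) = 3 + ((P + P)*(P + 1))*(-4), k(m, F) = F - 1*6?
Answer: 553536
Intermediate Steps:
k(m, F) = -6 + F (k(m, F) = F - 6 = -6 + F)
a(P) = 3 - 8*P*(1 + P) (a(P) = 3 + ((2*P)*(1 + P))*(-4) = 3 + (2*P*(1 + P))*(-4) = 3 - 8*P*(1 + P))
v(N, I) = 9 + I (v(N, I) = (I + 9)*(8 + (-6 - 1)) = (9 + I)*(8 - 7) = (9 + I)*1 = 9 + I)
(a(-10) + v(6, -36))**2 = ((3 - 8*(-10) - 8*(-10)**2) + (9 - 36))**2 = ((3 + 80 - 8*100) - 27)**2 = ((3 + 80 - 800) - 27)**2 = (-717 - 27)**2 = (-744)**2 = 553536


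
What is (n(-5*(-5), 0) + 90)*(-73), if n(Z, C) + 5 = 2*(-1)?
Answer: -6059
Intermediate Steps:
n(Z, C) = -7 (n(Z, C) = -5 + 2*(-1) = -5 - 2 = -7)
(n(-5*(-5), 0) + 90)*(-73) = (-7 + 90)*(-73) = 83*(-73) = -6059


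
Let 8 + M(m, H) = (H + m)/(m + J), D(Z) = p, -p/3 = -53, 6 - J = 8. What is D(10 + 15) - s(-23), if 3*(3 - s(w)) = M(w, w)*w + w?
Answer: 4889/25 ≈ 195.56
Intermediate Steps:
J = -2 (J = 6 - 1*8 = 6 - 8 = -2)
p = 159 (p = -3*(-53) = 159)
D(Z) = 159
M(m, H) = -8 + (H + m)/(-2 + m) (M(m, H) = -8 + (H + m)/(m - 2) = -8 + (H + m)/(-2 + m))
s(w) = 3 - w/3 - w*(16 - 6*w)/(3*(-2 + w)) (s(w) = 3 - (((16 + w - 7*w)/(-2 + w))*w + w)/3 = 3 - (((16 - 6*w)/(-2 + w))*w + w)/3 = 3 - (w*(16 - 6*w)/(-2 + w) + w)/3 = 3 - (w + w*(16 - 6*w)/(-2 + w))/3 = 3 + (-w/3 - w*(16 - 6*w)/(3*(-2 + w))) = 3 - w/3 - w*(16 - 6*w)/(3*(-2 + w)))
D(10 + 15) - s(-23) = 159 - (-18 - 5*(-23) + 5*(-23)**2)/(3*(-2 - 23)) = 159 - (-18 + 115 + 5*529)/(3*(-25)) = 159 - (-1)*(-18 + 115 + 2645)/(3*25) = 159 - (-1)*2742/(3*25) = 159 - 1*(-914/25) = 159 + 914/25 = 4889/25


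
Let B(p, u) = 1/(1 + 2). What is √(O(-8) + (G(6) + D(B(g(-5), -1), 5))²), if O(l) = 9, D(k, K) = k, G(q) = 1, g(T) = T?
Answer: √97/3 ≈ 3.2830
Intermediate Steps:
B(p, u) = ⅓ (B(p, u) = 1/3 = ⅓)
√(O(-8) + (G(6) + D(B(g(-5), -1), 5))²) = √(9 + (1 + ⅓)²) = √(9 + (4/3)²) = √(9 + 16/9) = √(97/9) = √97/3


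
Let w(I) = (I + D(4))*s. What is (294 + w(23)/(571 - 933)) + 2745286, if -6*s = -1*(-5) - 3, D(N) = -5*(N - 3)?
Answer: 496949983/181 ≈ 2.7456e+6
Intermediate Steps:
D(N) = 15 - 5*N (D(N) = -5*(-3 + N) = 15 - 5*N)
s = -⅓ (s = -(-1*(-5) - 3)/6 = -(5 - 3)/6 = -⅙*2 = -⅓ ≈ -0.33333)
w(I) = 5/3 - I/3 (w(I) = (I + (15 - 5*4))*(-⅓) = (I + (15 - 20))*(-⅓) = (I - 5)*(-⅓) = (-5 + I)*(-⅓) = 5/3 - I/3)
(294 + w(23)/(571 - 933)) + 2745286 = (294 + (5/3 - ⅓*23)/(571 - 933)) + 2745286 = (294 + (5/3 - 23/3)/(-362)) + 2745286 = (294 - 6*(-1/362)) + 2745286 = (294 + 3/181) + 2745286 = 53217/181 + 2745286 = 496949983/181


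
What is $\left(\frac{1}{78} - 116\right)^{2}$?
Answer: $\frac{81848209}{6084} \approx 13453.0$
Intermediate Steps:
$\left(\frac{1}{78} - 116\right)^{2} = \left(- \frac{9047}{78}\right)^{2} = \frac{81848209}{6084}$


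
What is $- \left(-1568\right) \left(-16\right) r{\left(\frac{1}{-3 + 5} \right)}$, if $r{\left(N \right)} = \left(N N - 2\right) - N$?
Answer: $56448$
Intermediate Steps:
$r{\left(N \right)} = -2 + N^{2} - N$ ($r{\left(N \right)} = \left(N^{2} - 2\right) - N = \left(-2 + N^{2}\right) - N = -2 + N^{2} - N$)
$- \left(-1568\right) \left(-16\right) r{\left(\frac{1}{-3 + 5} \right)} = - \left(-1568\right) \left(-16\right) \left(-2 + \left(\frac{1}{-3 + 5}\right)^{2} - \frac{1}{-3 + 5}\right) = \left(-1\right) 25088 \left(-2 + \left(\frac{1}{2}\right)^{2} - \frac{1}{2}\right) = - 25088 \left(-2 + \left(\frac{1}{2}\right)^{2} - \frac{1}{2}\right) = - 25088 \left(-2 + \frac{1}{4} - \frac{1}{2}\right) = \left(-25088\right) \left(- \frac{9}{4}\right) = 56448$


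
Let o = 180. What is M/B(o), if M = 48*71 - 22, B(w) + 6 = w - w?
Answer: -1693/3 ≈ -564.33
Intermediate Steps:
B(w) = -6 (B(w) = -6 + (w - w) = -6 + 0 = -6)
M = 3386 (M = 3408 - 22 = 3386)
M/B(o) = 3386/(-6) = 3386*(-1/6) = -1693/3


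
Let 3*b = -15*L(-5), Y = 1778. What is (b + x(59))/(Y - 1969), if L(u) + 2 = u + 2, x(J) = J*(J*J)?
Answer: -205404/191 ≈ -1075.4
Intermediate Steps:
x(J) = J³ (x(J) = J*J² = J³)
L(u) = u (L(u) = -2 + (u + 2) = -2 + (2 + u) = u)
b = 25 (b = (-15*(-5))/3 = (⅓)*75 = 25)
(b + x(59))/(Y - 1969) = (25 + 59³)/(1778 - 1969) = (25 + 205379)/(-191) = 205404*(-1/191) = -205404/191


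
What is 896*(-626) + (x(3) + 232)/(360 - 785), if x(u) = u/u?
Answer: -238381033/425 ≈ -5.6090e+5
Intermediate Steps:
x(u) = 1
896*(-626) + (x(3) + 232)/(360 - 785) = 896*(-626) + (1 + 232)/(360 - 785) = -560896 + 233/(-425) = -560896 + 233*(-1/425) = -560896 - 233/425 = -238381033/425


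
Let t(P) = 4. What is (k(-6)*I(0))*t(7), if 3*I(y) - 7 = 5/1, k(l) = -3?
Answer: -48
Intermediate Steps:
I(y) = 4 (I(y) = 7/3 + (5/1)/3 = 7/3 + (5*1)/3 = 7/3 + (⅓)*5 = 7/3 + 5/3 = 4)
(k(-6)*I(0))*t(7) = -3*4*4 = -12*4 = -48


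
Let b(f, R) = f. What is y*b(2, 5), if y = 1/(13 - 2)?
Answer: 2/11 ≈ 0.18182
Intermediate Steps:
y = 1/11 ≈ 0.090909
y*b(2, 5) = (1/11)*2 = 2/11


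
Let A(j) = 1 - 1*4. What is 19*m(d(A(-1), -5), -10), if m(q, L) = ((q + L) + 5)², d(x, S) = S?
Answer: 1900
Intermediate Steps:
A(j) = -3 (A(j) = 1 - 4 = -3)
m(q, L) = (5 + L + q)² (m(q, L) = ((L + q) + 5)² = (5 + L + q)²)
19*m(d(A(-1), -5), -10) = 19*(5 - 10 - 5)² = 19*(-10)² = 19*100 = 1900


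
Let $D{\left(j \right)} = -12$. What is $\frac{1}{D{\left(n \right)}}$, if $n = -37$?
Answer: $- \frac{1}{12} \approx -0.083333$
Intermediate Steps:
$\frac{1}{D{\left(n \right)}} = \frac{1}{-12} = - \frac{1}{12}$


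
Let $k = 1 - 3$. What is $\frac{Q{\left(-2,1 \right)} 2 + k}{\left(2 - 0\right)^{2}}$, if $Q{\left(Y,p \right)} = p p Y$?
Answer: $- \frac{3}{2} \approx -1.5$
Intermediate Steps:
$Q{\left(Y,p \right)} = Y p^{2}$ ($Q{\left(Y,p \right)} = p^{2} Y = Y p^{2}$)
$k = -2$ ($k = 1 - 3 = -2$)
$\frac{Q{\left(-2,1 \right)} 2 + k}{\left(2 - 0\right)^{2}} = \frac{- 2 \cdot 1^{2} \cdot 2 - 2}{\left(2 - 0\right)^{2}} = \frac{\left(-2\right) 1 \cdot 2 - 2}{\left(2 + 0\right)^{2}} = \frac{\left(-2\right) 2 - 2}{2^{2}} = \frac{-4 - 2}{4} = \left(-6\right) \frac{1}{4} = - \frac{3}{2}$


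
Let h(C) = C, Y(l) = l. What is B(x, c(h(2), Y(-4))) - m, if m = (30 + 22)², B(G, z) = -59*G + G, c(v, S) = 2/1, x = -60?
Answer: 776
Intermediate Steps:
c(v, S) = 2 (c(v, S) = 2*1 = 2)
B(G, z) = -58*G
m = 2704 (m = 52² = 2704)
B(x, c(h(2), Y(-4))) - m = -58*(-60) - 1*2704 = 3480 - 2704 = 776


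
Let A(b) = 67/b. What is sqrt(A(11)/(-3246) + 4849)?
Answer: sqrt(6182077103862)/35706 ≈ 69.635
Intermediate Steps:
sqrt(A(11)/(-3246) + 4849) = sqrt((67/11)/(-3246) + 4849) = sqrt((67*(1/11))*(-1/3246) + 4849) = sqrt((67/11)*(-1/3246) + 4849) = sqrt(-67/35706 + 4849) = sqrt(173138327/35706) = sqrt(6182077103862)/35706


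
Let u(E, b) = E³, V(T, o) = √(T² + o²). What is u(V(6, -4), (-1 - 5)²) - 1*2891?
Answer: -2891 + 104*√13 ≈ -2516.0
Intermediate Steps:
u(V(6, -4), (-1 - 5)²) - 1*2891 = (√(6² + (-4)²))³ - 1*2891 = (√(36 + 16))³ - 2891 = (√52)³ - 2891 = (2*√13)³ - 2891 = 104*√13 - 2891 = -2891 + 104*√13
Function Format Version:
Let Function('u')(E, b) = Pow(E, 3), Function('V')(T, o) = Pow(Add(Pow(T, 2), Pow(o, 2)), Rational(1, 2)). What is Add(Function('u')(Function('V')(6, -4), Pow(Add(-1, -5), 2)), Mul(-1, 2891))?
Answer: Add(-2891, Mul(104, Pow(13, Rational(1, 2)))) ≈ -2516.0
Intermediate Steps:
Add(Function('u')(Function('V')(6, -4), Pow(Add(-1, -5), 2)), Mul(-1, 2891)) = Add(Pow(Pow(Add(Pow(6, 2), Pow(-4, 2)), Rational(1, 2)), 3), Mul(-1, 2891)) = Add(Pow(Pow(Add(36, 16), Rational(1, 2)), 3), -2891) = Add(Pow(Pow(52, Rational(1, 2)), 3), -2891) = Add(Pow(Mul(2, Pow(13, Rational(1, 2))), 3), -2891) = Add(Mul(104, Pow(13, Rational(1, 2))), -2891) = Add(-2891, Mul(104, Pow(13, Rational(1, 2))))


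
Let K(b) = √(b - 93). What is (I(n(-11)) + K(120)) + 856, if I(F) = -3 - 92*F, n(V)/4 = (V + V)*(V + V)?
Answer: -177259 + 3*√3 ≈ -1.7725e+5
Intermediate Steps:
n(V) = 16*V² (n(V) = 4*((V + V)*(V + V)) = 4*((2*V)*(2*V)) = 4*(4*V²) = 16*V²)
K(b) = √(-93 + b)
(I(n(-11)) + K(120)) + 856 = ((-3 - 1472*(-11)²) + √(-93 + 120)) + 856 = ((-3 - 1472*121) + √27) + 856 = ((-3 - 92*1936) + 3*√3) + 856 = ((-3 - 178112) + 3*√3) + 856 = (-178115 + 3*√3) + 856 = -177259 + 3*√3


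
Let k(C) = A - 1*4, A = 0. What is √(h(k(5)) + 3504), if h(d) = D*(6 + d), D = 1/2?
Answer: √3505 ≈ 59.203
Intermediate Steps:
k(C) = -4 (k(C) = 0 - 1*4 = 0 - 4 = -4)
D = ½ ≈ 0.50000
h(d) = 3 + d/2 (h(d) = (6 + d)/2 = 3 + d/2)
√(h(k(5)) + 3504) = √((3 + (½)*(-4)) + 3504) = √((3 - 2) + 3504) = √(1 + 3504) = √3505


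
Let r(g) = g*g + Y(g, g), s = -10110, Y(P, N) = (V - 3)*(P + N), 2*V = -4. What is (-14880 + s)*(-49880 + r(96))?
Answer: 1040183760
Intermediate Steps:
V = -2 (V = (½)*(-4) = -2)
Y(P, N) = -5*N - 5*P (Y(P, N) = (-2 - 3)*(P + N) = -5*(N + P) = -5*N - 5*P)
r(g) = g² - 10*g (r(g) = g*g + (-5*g - 5*g) = g² - 10*g)
(-14880 + s)*(-49880 + r(96)) = (-14880 - 10110)*(-49880 + 96*(-10 + 96)) = -24990*(-49880 + 96*86) = -24990*(-49880 + 8256) = -24990*(-41624) = 1040183760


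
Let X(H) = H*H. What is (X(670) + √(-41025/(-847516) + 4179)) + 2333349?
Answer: 2782249 + √750435243410931/423758 ≈ 2.7823e+6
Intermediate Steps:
X(H) = H²
(X(670) + √(-41025/(-847516) + 4179)) + 2333349 = (670² + √(-41025/(-847516) + 4179)) + 2333349 = (448900 + √(-41025*(-1/847516) + 4179)) + 2333349 = (448900 + √(41025/847516 + 4179)) + 2333349 = (448900 + √(3541810389/847516)) + 2333349 = (448900 + √750435243410931/423758) + 2333349 = 2782249 + √750435243410931/423758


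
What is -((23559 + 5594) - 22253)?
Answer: -6900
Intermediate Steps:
-((23559 + 5594) - 22253) = -(29153 - 22253) = -1*6900 = -6900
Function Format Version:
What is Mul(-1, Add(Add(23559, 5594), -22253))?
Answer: -6900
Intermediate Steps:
Mul(-1, Add(Add(23559, 5594), -22253)) = Mul(-1, Add(29153, -22253)) = Mul(-1, 6900) = -6900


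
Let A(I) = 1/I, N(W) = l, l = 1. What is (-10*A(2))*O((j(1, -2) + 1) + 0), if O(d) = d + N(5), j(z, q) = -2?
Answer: 0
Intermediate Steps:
N(W) = 1
O(d) = 1 + d (O(d) = d + 1 = 1 + d)
(-10*A(2))*O((j(1, -2) + 1) + 0) = (-10/2)*(1 + ((-2 + 1) + 0)) = (-10*½)*(1 + (-1 + 0)) = -5*(1 - 1) = -5*0 = 0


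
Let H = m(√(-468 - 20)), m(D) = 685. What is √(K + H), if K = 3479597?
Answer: 3*√386698 ≈ 1865.6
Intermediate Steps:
H = 685
√(K + H) = √(3479597 + 685) = √3480282 = 3*√386698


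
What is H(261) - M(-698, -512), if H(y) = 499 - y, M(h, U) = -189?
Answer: 427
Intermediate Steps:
H(261) - M(-698, -512) = (499 - 1*261) - 1*(-189) = (499 - 261) + 189 = 238 + 189 = 427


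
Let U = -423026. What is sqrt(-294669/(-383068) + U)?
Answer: I*sqrt(15518796142523933)/191534 ≈ 650.4*I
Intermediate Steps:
sqrt(-294669/(-383068) + U) = sqrt(-294669/(-383068) - 423026) = sqrt(-294669*(-1/383068) - 423026) = sqrt(294669/383068 - 423026) = sqrt(-162047429099/383068) = I*sqrt(15518796142523933)/191534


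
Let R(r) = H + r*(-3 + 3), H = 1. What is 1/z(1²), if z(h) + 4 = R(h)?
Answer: -⅓ ≈ -0.33333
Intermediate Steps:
R(r) = 1 (R(r) = 1 + r*(-3 + 3) = 1 + r*0 = 1 + 0 = 1)
z(h) = -3 (z(h) = -4 + 1 = -3)
1/z(1²) = 1/(-3) = -⅓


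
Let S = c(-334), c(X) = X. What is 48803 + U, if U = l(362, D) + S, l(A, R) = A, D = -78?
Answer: 48831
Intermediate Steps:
S = -334
U = 28 (U = 362 - 334 = 28)
48803 + U = 48803 + 28 = 48831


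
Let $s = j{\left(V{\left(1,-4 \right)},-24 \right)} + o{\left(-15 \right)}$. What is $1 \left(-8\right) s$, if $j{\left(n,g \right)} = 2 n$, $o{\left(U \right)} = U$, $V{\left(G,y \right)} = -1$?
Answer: $136$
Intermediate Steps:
$s = -17$ ($s = 2 \left(-1\right) - 15 = -2 - 15 = -17$)
$1 \left(-8\right) s = 1 \left(-8\right) \left(-17\right) = \left(-8\right) \left(-17\right) = 136$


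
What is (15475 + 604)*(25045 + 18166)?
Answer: 694789669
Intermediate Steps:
(15475 + 604)*(25045 + 18166) = 16079*43211 = 694789669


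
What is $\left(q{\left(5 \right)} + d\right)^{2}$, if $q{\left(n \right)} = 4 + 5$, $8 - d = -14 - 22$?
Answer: $2809$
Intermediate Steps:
$d = 44$ ($d = 8 - \left(-14 - 22\right) = 8 - -36 = 8 + 36 = 44$)
$q{\left(n \right)} = 9$
$\left(q{\left(5 \right)} + d\right)^{2} = \left(9 + 44\right)^{2} = 53^{2} = 2809$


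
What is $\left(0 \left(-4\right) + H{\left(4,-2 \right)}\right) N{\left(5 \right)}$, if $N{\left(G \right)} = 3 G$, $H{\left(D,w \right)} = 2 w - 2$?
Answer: $-90$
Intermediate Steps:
$H{\left(D,w \right)} = -2 + 2 w$
$\left(0 \left(-4\right) + H{\left(4,-2 \right)}\right) N{\left(5 \right)} = \left(0 \left(-4\right) + \left(-2 + 2 \left(-2\right)\right)\right) 3 \cdot 5 = \left(0 - 6\right) 15 = \left(-6\right) 15 = -90$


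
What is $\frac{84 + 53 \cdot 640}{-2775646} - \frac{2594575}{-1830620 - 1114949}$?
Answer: $\frac{3550730296087}{4087928406287} \approx 0.86859$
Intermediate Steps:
$\frac{84 + 53 \cdot 640}{-2775646} - \frac{2594575}{-1830620 - 1114949} = \left(84 + 33920\right) \left(- \frac{1}{2775646}\right) - \frac{2594575}{-2945569} = 34004 \left(- \frac{1}{2775646}\right) - - \frac{2594575}{2945569} = - \frac{17002}{1387823} + \frac{2594575}{2945569} = \frac{3550730296087}{4087928406287}$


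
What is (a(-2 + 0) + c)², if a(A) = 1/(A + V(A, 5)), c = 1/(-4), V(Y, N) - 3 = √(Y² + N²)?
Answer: 93/784 - √29/49 ≈ 0.0087211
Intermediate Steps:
V(Y, N) = 3 + √(N² + Y²) (V(Y, N) = 3 + √(Y² + N²) = 3 + √(N² + Y²))
c = -¼ ≈ -0.25000
a(A) = 1/(3 + A + √(25 + A²)) (a(A) = 1/(A + (3 + √(5² + A²))) = 1/(A + (3 + √(25 + A²))) = 1/(3 + A + √(25 + A²)))
(a(-2 + 0) + c)² = (1/(3 + (-2 + 0) + √(25 + (-2 + 0)²)) - ¼)² = (1/(3 - 2 + √(25 + (-2)²)) - ¼)² = (1/(3 - 2 + √(25 + 4)) - ¼)² = (1/(3 - 2 + √29) - ¼)² = (1/(1 + √29) - ¼)² = (-¼ + 1/(1 + √29))²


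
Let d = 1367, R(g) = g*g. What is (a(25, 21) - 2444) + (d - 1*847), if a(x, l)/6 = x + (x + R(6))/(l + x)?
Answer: -40619/23 ≈ -1766.0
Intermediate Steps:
R(g) = g²
a(x, l) = 6*x + 6*(36 + x)/(l + x) (a(x, l) = 6*(x + (x + 6²)/(l + x)) = 6*(x + (x + 36)/(l + x)) = 6*(x + (36 + x)/(l + x)) = 6*x + 6*(36 + x)/(l + x))
(a(25, 21) - 2444) + (d - 1*847) = (6*(36 + 25 + 25² + 21*25)/(21 + 25) - 2444) + (1367 - 1*847) = (6*(36 + 25 + 625 + 525)/46 - 2444) + (1367 - 847) = (6*(1/46)*1211 - 2444) + 520 = (3633/23 - 2444) + 520 = -52579/23 + 520 = -40619/23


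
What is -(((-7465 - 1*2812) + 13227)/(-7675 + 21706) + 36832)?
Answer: -516792742/14031 ≈ -36832.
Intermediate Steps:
-(((-7465 - 1*2812) + 13227)/(-7675 + 21706) + 36832) = -(((-7465 - 2812) + 13227)/14031 + 36832) = -((-10277 + 13227)*(1/14031) + 36832) = -(2950*(1/14031) + 36832) = -(2950/14031 + 36832) = -1*516792742/14031 = -516792742/14031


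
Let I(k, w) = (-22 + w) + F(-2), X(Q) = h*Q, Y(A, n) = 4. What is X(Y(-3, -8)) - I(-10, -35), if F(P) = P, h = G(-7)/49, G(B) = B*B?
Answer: 63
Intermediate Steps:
G(B) = B²
h = 1 (h = (-7)²/49 = 49*(1/49) = 1)
X(Q) = Q (X(Q) = 1*Q = Q)
I(k, w) = -24 + w (I(k, w) = (-22 + w) - 2 = -24 + w)
X(Y(-3, -8)) - I(-10, -35) = 4 - (-24 - 35) = 4 - 1*(-59) = 4 + 59 = 63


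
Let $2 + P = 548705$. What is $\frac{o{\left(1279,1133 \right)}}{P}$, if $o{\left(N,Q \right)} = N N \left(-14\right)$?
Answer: $- \frac{22901774}{548703} \approx -41.738$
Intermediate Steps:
$P = 548703$ ($P = -2 + 548705 = 548703$)
$o{\left(N,Q \right)} = - 14 N^{2}$ ($o{\left(N,Q \right)} = N^{2} \left(-14\right) = - 14 N^{2}$)
$\frac{o{\left(1279,1133 \right)}}{P} = \frac{\left(-14\right) 1279^{2}}{548703} = \left(-14\right) 1635841 \cdot \frac{1}{548703} = \left(-22901774\right) \frac{1}{548703} = - \frac{22901774}{548703}$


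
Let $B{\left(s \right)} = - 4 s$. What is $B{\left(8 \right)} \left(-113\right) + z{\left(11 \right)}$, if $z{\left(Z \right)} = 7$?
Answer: $3623$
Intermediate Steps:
$B{\left(8 \right)} \left(-113\right) + z{\left(11 \right)} = \left(-4\right) 8 \left(-113\right) + 7 = \left(-32\right) \left(-113\right) + 7 = 3616 + 7 = 3623$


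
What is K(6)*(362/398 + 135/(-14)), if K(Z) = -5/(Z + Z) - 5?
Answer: 1581515/33432 ≈ 47.305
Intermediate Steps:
K(Z) = -5 - 5/(2*Z) (K(Z) = -5*1/(2*Z) - 5 = -5/(2*Z) - 5 = -5 - 5/(2*Z))
K(6)*(362/398 + 135/(-14)) = (-5 - 5/2/6)*(362/398 + 135/(-14)) = (-5 - 5/2*⅙)*(362*(1/398) + 135*(-1/14)) = (-5 - 5/12)*(181/199 - 135/14) = -65/12*(-24331/2786) = 1581515/33432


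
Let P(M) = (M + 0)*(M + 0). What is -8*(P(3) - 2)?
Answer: -56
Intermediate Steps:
P(M) = M**2 (P(M) = M*M = M**2)
-8*(P(3) - 2) = -8*(3**2 - 2) = -8*(9 - 2) = -8*7 = -56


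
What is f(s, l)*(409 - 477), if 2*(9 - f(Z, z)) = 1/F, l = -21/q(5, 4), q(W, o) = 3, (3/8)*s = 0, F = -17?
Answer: -614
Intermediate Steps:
s = 0 (s = (8/3)*0 = 0)
l = -7 (l = -21/3 = -21*1/3 = -7)
f(Z, z) = 307/34 (f(Z, z) = 9 - 1/2/(-17) = 9 - 1/2*(-1/17) = 9 + 1/34 = 307/34)
f(s, l)*(409 - 477) = 307*(409 - 477)/34 = (307/34)*(-68) = -614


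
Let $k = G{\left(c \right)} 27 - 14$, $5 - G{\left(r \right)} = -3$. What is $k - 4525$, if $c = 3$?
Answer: $-4323$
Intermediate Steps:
$G{\left(r \right)} = 8$ ($G{\left(r \right)} = 5 - -3 = 5 + 3 = 8$)
$k = 202$ ($k = 8 \cdot 27 - 14 = 216 - 14 = 202$)
$k - 4525 = 202 - 4525 = -4323$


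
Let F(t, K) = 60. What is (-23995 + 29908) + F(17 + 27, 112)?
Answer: 5973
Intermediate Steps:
(-23995 + 29908) + F(17 + 27, 112) = (-23995 + 29908) + 60 = 5913 + 60 = 5973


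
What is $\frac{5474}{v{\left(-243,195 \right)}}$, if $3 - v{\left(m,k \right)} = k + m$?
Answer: $\frac{322}{3} \approx 107.33$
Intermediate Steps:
$v{\left(m,k \right)} = 3 - k - m$ ($v{\left(m,k \right)} = 3 - \left(k + m\right) = 3 - k - m$)
$\frac{5474}{v{\left(-243,195 \right)}} = \frac{5474}{3 - 195 - -243} = \frac{5474}{3 - 195 + 243} = \frac{5474}{51} = 5474 \cdot \frac{1}{51} = \frac{322}{3}$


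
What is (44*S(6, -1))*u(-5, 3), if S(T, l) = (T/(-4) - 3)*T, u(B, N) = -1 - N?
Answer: 4752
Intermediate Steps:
S(T, l) = T*(-3 - T/4) (S(T, l) = (T*(-1/4) - 3)*T = (-T/4 - 3)*T = (-3 - T/4)*T = T*(-3 - T/4))
(44*S(6, -1))*u(-5, 3) = (44*(-1/4*6*(12 + 6)))*(-1 - 1*3) = (44*(-1/4*6*18))*(-1 - 3) = (44*(-27))*(-4) = -1188*(-4) = 4752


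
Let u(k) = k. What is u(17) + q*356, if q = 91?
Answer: 32413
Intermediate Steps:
u(17) + q*356 = 17 + 91*356 = 17 + 32396 = 32413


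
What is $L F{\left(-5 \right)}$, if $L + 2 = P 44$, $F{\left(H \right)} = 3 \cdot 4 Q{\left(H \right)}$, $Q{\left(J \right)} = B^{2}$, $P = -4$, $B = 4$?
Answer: $-34176$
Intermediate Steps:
$Q{\left(J \right)} = 16$ ($Q{\left(J \right)} = 4^{2} = 16$)
$F{\left(H \right)} = 192$ ($F{\left(H \right)} = 3 \cdot 4 \cdot 16 = 12 \cdot 16 = 192$)
$L = -178$ ($L = -2 - 176 = -178$)
$L F{\left(-5 \right)} = \left(-178\right) 192 = -34176$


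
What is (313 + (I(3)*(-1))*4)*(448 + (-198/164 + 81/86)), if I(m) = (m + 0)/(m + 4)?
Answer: 1720006724/12341 ≈ 1.3937e+5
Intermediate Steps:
I(m) = m/(4 + m)
(313 + (I(3)*(-1))*4)*(448 + (-198/164 + 81/86)) = (313 + ((3/(4 + 3))*(-1))*4)*(448 + (-198/164 + 81/86)) = (313 + ((3/7)*(-1))*4)*(448 + (-198*1/164 + 81*(1/86))) = (313 + ((3*(⅐))*(-1))*4)*(448 + (-99/82 + 81/86)) = (313 + ((3/7)*(-1))*4)*(448 - 468/1763) = (313 - 3/7*4)*(789356/1763) = (313 - 12/7)*(789356/1763) = (2179/7)*(789356/1763) = 1720006724/12341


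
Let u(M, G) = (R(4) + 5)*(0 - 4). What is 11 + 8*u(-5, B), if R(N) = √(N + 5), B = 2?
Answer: -245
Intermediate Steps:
R(N) = √(5 + N)
u(M, G) = -32 (u(M, G) = (√(5 + 4) + 5)*(0 - 4) = (√9 + 5)*(-4) = (3 + 5)*(-4) = 8*(-4) = -32)
11 + 8*u(-5, B) = 11 + 8*(-32) = 11 - 256 = -245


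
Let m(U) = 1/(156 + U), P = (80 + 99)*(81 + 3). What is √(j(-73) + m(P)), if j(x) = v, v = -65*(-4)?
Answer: √1666866662/2532 ≈ 16.125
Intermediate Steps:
v = 260
j(x) = 260
P = 15036 (P = 179*84 = 15036)
√(j(-73) + m(P)) = √(260 + 1/(156 + 15036)) = √(260 + 1/15192) = √(3949921/15192) = √1666866662/2532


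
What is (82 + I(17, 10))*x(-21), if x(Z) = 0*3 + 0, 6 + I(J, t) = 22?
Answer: 0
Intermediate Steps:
I(J, t) = 16 (I(J, t) = -6 + 22 = 16)
x(Z) = 0 (x(Z) = 0 + 0 = 0)
(82 + I(17, 10))*x(-21) = (82 + 16)*0 = 98*0 = 0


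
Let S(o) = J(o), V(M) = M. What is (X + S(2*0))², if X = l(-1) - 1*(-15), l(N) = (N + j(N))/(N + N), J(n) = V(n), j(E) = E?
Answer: 256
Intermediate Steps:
J(n) = n
l(N) = 1 (l(N) = (N + N)/(N + N) = (2*N)/((2*N)) = (2*N)*(1/(2*N)) = 1)
S(o) = o
X = 16 (X = 1 - 1*(-15) = 1 + 15 = 16)
(X + S(2*0))² = (16 + 2*0)² = (16 + 0)² = 16² = 256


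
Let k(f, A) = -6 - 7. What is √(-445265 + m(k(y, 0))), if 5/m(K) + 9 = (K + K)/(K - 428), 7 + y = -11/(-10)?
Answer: 10*I*√69226545203/3943 ≈ 667.28*I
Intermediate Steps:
y = -59/10 (y = -7 - 11/(-10) = -7 - 11*(-⅒) = -7 + 11/10 = -59/10 ≈ -5.9000)
k(f, A) = -13
m(K) = 5/(-9 + 2*K/(-428 + K)) (m(K) = 5/(-9 + (K + K)/(K - 428)) = 5/(-9 + (2*K)/(-428 + K)) = 5/(-9 + 2*K/(-428 + K)))
√(-445265 + m(k(y, 0))) = √(-445265 + 5*(428 - 1*(-13))/(-3852 + 7*(-13))) = √(-445265 + 5*(428 + 13)/(-3852 - 91)) = √(-445265 + 5*441/(-3943)) = √(-445265 + 5*(-1/3943)*441) = √(-445265 - 2205/3943) = √(-1755682100/3943) = 10*I*√69226545203/3943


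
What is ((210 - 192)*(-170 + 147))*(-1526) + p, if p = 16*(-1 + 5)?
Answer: 631828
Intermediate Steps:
p = 64 (p = 16*4 = 64)
((210 - 192)*(-170 + 147))*(-1526) + p = ((210 - 192)*(-170 + 147))*(-1526) + 64 = (18*(-23))*(-1526) + 64 = -414*(-1526) + 64 = 631764 + 64 = 631828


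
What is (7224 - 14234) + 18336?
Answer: 11326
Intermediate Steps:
(7224 - 14234) + 18336 = -7010 + 18336 = 11326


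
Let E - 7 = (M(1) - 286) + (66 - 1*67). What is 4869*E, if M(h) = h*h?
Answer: -1358451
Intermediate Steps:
M(h) = h²
E = -279 (E = 7 + ((1² - 286) + (66 - 1*67)) = 7 + ((1 - 286) + (66 - 67)) = 7 + (-285 - 1) = 7 - 286 = -279)
4869*E = 4869*(-279) = -1358451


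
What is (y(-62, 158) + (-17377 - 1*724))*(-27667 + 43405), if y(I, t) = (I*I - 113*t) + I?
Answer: -506338674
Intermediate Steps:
y(I, t) = I + I² - 113*t (y(I, t) = (I² - 113*t) + I = I + I² - 113*t)
(y(-62, 158) + (-17377 - 1*724))*(-27667 + 43405) = ((-62 + (-62)² - 113*158) + (-17377 - 1*724))*(-27667 + 43405) = ((-62 + 3844 - 17854) + (-17377 - 724))*15738 = (-14072 - 18101)*15738 = -32173*15738 = -506338674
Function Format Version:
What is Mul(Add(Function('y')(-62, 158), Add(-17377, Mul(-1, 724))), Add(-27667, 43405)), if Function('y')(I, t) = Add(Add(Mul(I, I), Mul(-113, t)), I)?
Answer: -506338674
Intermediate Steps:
Function('y')(I, t) = Add(I, Pow(I, 2), Mul(-113, t)) (Function('y')(I, t) = Add(Add(Pow(I, 2), Mul(-113, t)), I) = Add(I, Pow(I, 2), Mul(-113, t)))
Mul(Add(Function('y')(-62, 158), Add(-17377, Mul(-1, 724))), Add(-27667, 43405)) = Mul(Add(Add(-62, Pow(-62, 2), Mul(-113, 158)), Add(-17377, Mul(-1, 724))), Add(-27667, 43405)) = Mul(Add(Add(-62, 3844, -17854), Add(-17377, -724)), 15738) = Mul(Add(-14072, -18101), 15738) = Mul(-32173, 15738) = -506338674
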